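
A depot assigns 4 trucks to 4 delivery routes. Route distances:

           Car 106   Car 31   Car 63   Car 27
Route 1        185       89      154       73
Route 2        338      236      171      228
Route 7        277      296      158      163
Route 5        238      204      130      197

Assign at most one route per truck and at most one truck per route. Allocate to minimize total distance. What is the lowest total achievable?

Min total: 661 km

Optimal: Car 106→Route 5 (238 km), Car 31→Route 1 (89 km), Car 63→Route 2 (171 km), Car 27→Route 7 (163 km) — total 238+89+171+163 = 661 km.
Min-entry greedy (repeatedly take the single cheapest remaining cell) gives 716 km, worse by 55.
Next-best assignment: Car 106→Route 5, Car 31→Route 2, Car 63→Route 7, Car 27→Route 1 = 705 km.
Swapping Car 106↔Car 31 (Car 106→Route 1 185 km, Car 31→Route 5 204 km) adds 62.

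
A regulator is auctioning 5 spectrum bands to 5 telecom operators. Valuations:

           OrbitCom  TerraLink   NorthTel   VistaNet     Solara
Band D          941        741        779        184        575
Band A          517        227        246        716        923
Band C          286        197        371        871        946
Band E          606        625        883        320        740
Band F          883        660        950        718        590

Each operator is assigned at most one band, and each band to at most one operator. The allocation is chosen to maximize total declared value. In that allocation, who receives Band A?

Solara receives Band A.

Optimal: OrbitCom→Band D ($941M), TerraLink→Band E ($625M), NorthTel→Band F ($950M), VistaNet→Band C ($871M), Solara→Band A ($923M) — total 941+625+950+871+923 = $4310M.
Solara's own top band is Band C ($946M), but forcing Solara→Band C and reassigning the rest optimally gives only $4178M — worse by 132.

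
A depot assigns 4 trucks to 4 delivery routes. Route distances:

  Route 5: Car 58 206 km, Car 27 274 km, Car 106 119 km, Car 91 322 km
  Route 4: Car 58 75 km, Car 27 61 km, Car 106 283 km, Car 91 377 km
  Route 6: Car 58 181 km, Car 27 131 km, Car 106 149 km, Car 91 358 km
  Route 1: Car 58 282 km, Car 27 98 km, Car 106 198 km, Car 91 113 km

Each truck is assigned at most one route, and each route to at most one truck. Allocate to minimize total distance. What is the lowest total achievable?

Optimal: Car 58→Route 4 (75 km), Car 27→Route 6 (131 km), Car 106→Route 5 (119 km), Car 91→Route 1 (113 km) — total 75+131+119+113 = 438 km.
Min-entry greedy (repeatedly take the single cheapest remaining cell) gives 474 km, worse by 36.
Next-best assignment: Car 58→Route 6, Car 27→Route 4, Car 106→Route 5, Car 91→Route 1 = 474 km.

Minimum total: 438 km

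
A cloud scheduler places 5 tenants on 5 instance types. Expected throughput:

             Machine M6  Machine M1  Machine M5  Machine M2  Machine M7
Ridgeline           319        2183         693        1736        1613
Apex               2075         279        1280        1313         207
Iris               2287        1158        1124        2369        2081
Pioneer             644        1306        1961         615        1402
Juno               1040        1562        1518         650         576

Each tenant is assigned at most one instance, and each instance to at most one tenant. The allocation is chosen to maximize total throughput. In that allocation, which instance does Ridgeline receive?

This is a one-to-one assignment (maximum-weight bipartite matching).
Optimal: Ridgeline→Machine M7 (1613 ops/s), Apex→Machine M6 (2075 ops/s), Iris→Machine M2 (2369 ops/s), Pioneer→Machine M5 (1961 ops/s), Juno→Machine M1 (1562 ops/s) — total 1613+2075+2369+1961+1562 = 9580 ops/s.
Max-entry greedy (repeatedly take the single best remaining cell) gives 9164 ops/s, worse by 416.
Next-best assignment: Ridgeline→Machine M1, Apex→Machine M6, Iris→Machine M2, Pioneer→Machine M7, Juno→Machine M5 = 9547 ops/s.
Checked against all permutations: 9580 ops/s is optimal.
Ridgeline's own top instance is Machine M1 (2183 ops/s), but forcing Ridgeline→Machine M1 and reassigning the rest optimally gives only 9547 ops/s — worse by 33.

Ridgeline receives Machine M7.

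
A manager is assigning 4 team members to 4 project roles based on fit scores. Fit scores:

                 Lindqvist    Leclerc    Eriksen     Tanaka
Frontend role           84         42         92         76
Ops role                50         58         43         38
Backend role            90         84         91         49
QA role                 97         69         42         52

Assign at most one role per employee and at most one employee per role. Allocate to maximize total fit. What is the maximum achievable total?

Optimal: Lindqvist→QA role (97 pts), Leclerc→Ops role (58 pts), Eriksen→Backend role (91 pts), Tanaka→Frontend role (76 pts) — total 97+58+91+76 = 322 pts.
Row-greedy (each employee in turn takes its best remaining role) gives 311 pts, worse by 11.
Next-best assignment: Lindqvist→QA role, Leclerc→Backend role, Eriksen→Frontend role, Tanaka→Ops role = 311 pts.

Max total: 322 pts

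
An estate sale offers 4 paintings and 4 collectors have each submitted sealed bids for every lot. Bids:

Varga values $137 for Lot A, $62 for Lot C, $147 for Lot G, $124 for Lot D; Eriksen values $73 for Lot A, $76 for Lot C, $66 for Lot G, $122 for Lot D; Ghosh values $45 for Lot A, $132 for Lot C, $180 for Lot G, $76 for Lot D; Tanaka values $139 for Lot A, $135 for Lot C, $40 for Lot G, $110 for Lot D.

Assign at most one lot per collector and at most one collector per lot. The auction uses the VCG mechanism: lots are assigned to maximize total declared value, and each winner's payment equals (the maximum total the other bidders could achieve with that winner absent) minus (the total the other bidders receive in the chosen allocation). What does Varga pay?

Varga pays $4.

Efficient allocation: Varga→Lot A ($137), Eriksen→Lot D ($122), Ghosh→Lot G ($180), Tanaka→Lot C ($135); total welfare W = $574.
Varga receives Lot A at value $137, so the others get W − 137 = $437.
Without Varga: best allocation of the remaining 3 bidders over all 4 lots is Eriksen→Lot D ($122), Ghosh→Lot G ($180), Tanaka→Lot A ($139), total $441.
VCG payment = (others' best without Varga) − (others' welfare with Varga) = 441 − 437 = $4.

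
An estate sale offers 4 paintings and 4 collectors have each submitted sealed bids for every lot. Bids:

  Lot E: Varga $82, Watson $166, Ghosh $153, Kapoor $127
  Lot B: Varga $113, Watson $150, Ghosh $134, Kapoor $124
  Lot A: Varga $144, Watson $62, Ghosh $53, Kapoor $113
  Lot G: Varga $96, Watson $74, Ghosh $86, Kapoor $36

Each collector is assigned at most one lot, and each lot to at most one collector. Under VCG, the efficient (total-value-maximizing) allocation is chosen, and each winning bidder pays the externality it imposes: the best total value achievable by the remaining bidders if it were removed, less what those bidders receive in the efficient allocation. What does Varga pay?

Efficient allocation: Varga→Lot A ($144), Watson→Lot E ($166), Ghosh→Lot G ($86), Kapoor→Lot B ($124); total welfare W = $520.
Varga receives Lot A at value $144, so the others get W − 144 = $376.
Without Varga: best allocation of the remaining 3 bidders over all 4 lots is Watson→Lot B ($150), Ghosh→Lot E ($153), Kapoor→Lot A ($113), total $416.
VCG payment = (others' best without Varga) − (others' welfare with Varga) = 416 − 376 = $40.

Varga pays $40.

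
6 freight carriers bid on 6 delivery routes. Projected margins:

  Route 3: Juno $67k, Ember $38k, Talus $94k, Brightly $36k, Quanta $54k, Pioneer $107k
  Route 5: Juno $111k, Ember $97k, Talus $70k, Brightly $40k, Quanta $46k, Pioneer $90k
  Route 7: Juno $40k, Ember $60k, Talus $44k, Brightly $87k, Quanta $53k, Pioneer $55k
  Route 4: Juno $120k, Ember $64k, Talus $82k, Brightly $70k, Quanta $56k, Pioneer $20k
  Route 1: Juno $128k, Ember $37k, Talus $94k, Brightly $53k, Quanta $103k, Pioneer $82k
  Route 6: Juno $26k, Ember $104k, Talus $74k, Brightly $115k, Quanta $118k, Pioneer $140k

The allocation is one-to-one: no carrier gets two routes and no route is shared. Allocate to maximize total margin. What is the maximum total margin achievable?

Max total: $641k

Optimal: Juno→Route 4 ($120k), Ember→Route 5 ($97k), Talus→Route 3 ($94k), Brightly→Route 7 ($87k), Quanta→Route 1 ($103k), Pioneer→Route 6 ($140k) — total 120+97+94+87+103+140 = $641k.
Row-greedy (each carrier in turn takes its best remaining route) gives $559k, worse by 82.
Next-best assignment: Juno→Route 4, Ember→Route 5, Talus→Route 1, Brightly→Route 7, Quanta→Route 6, Pioneer→Route 3 = $623k.
Swapping Juno↔Talus (Juno→Route 3 $67k, Talus→Route 4 $82k) loses 65.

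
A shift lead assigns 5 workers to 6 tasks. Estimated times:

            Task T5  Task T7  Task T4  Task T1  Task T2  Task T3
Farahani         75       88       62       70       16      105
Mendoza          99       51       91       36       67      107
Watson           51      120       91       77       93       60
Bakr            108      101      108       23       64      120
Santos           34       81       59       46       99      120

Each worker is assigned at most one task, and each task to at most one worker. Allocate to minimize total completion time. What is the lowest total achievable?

Treat this as an assignment problem: match each worker to one task.
Optimal: Farahani→Task T2 (16 min), Mendoza→Task T7 (51 min), Watson→Task T3 (60 min), Bakr→Task T1 (23 min), Santos→Task T5 (34 min) — total 16+51+60+23+34 = 184 min.
Column-greedy (each task in turn goes to its cheapest remaining worker) gives 263 min, worse by 79.

Min total: 184 min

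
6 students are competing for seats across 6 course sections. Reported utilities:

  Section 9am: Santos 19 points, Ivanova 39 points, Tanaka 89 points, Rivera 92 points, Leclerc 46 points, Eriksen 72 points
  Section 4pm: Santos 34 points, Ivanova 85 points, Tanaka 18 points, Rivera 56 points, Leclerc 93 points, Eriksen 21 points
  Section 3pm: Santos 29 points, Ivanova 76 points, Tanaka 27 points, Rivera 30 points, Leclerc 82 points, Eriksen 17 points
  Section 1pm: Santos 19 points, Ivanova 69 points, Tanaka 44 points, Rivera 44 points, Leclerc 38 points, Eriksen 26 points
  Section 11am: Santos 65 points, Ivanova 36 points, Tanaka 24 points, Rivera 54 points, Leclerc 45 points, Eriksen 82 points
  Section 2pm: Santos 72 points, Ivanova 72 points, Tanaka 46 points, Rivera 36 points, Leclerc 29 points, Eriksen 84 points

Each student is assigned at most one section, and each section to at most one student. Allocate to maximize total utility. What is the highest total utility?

Max total: 459 points

Optimal: Santos→Section 2pm (72 points), Ivanova→Section 3pm (76 points), Tanaka→Section 1pm (44 points), Rivera→Section 9am (92 points), Leclerc→Section 4pm (93 points), Eriksen→Section 11am (82 points) — total 72+76+44+92+93+82 = 459 points.
Row-greedy (each student in turn takes its best remaining section) gives 408 points, worse by 51.
Next-best assignment: Santos→Section 2pm, Ivanova→Section 4pm, Tanaka→Section 1pm, Rivera→Section 9am, Leclerc→Section 3pm, Eriksen→Section 11am = 457 points.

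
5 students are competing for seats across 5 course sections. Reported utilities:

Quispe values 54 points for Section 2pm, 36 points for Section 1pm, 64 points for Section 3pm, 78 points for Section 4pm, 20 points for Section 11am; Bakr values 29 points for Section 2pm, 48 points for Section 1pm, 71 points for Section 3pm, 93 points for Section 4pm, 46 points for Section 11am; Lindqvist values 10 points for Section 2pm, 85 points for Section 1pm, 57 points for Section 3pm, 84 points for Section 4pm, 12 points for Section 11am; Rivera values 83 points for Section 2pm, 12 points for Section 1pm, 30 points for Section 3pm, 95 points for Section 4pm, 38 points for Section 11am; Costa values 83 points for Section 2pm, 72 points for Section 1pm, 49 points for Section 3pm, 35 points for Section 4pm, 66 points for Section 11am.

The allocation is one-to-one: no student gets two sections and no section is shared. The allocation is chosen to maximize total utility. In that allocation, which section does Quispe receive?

Optimal: Quispe→Section 3pm (64 points), Bakr→Section 4pm (93 points), Lindqvist→Section 1pm (85 points), Rivera→Section 2pm (83 points), Costa→Section 11am (66 points) — total 64+93+85+83+66 = 391 points.
Row-greedy (each student in turn takes its best remaining section) gives 383 points, worse by 8.
Next-best assignment: Quispe→Section 4pm, Bakr→Section 3pm, Lindqvist→Section 1pm, Rivera→Section 2pm, Costa→Section 11am = 383 points.
Quispe's own top section is Section 4pm (78 points), but forcing Quispe→Section 4pm and reassigning the rest optimally gives only 383 points — worse by 8.

Quispe receives Section 3pm.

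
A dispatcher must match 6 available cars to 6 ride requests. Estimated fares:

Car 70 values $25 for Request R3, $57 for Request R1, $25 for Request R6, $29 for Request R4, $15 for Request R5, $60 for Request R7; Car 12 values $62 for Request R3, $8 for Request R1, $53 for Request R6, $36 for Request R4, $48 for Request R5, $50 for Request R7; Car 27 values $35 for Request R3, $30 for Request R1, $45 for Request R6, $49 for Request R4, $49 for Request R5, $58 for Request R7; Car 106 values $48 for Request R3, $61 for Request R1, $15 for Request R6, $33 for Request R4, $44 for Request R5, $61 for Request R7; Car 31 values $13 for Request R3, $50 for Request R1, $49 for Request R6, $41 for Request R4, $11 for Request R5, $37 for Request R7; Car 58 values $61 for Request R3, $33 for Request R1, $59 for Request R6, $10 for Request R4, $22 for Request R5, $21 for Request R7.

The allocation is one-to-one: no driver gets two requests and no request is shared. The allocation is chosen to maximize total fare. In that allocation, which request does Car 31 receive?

Car 31 receives Request R4.

Optimal: Car 70→Request R7 ($60), Car 12→Request R3 ($62), Car 27→Request R5 ($49), Car 106→Request R1 ($61), Car 31→Request R4 ($41), Car 58→Request R6 ($59) — total 60+62+49+61+41+59 = $332.
Max-entry greedy (repeatedly take the single best remaining cell) gives $302, worse by 30.
Next-best assignment: Car 70→Request R1, Car 12→Request R3, Car 27→Request R5, Car 106→Request R7, Car 31→Request R4, Car 58→Request R6 = $329.
Swapping Car 58↔Car 106 (Car 58→Request R1 $33, Car 106→Request R6 $15) loses 72.
Car 31's own top request is Request R1 ($50), but forcing Car 31→Request R1 and reassigning the rest optimally gives only $324 — worse by 8.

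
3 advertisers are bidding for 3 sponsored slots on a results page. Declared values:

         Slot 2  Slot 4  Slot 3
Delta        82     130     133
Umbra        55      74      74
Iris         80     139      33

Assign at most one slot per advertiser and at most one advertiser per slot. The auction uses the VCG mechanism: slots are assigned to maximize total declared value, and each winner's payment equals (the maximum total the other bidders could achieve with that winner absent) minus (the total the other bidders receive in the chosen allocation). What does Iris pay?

Efficient allocation: Delta→Slot 3 ($133), Umbra→Slot 2 ($55), Iris→Slot 4 ($139); total welfare W = $327.
Iris receives Slot 4 at value $139, so the others get W − 139 = $188.
Without Iris: best allocation of the remaining 2 bidders over all 3 slots is Delta→Slot 3 ($133), Umbra→Slot 4 ($74), total $207.
VCG payment = (others' best without Iris) − (others' welfare with Iris) = 207 − 188 = $19.

Iris pays $19.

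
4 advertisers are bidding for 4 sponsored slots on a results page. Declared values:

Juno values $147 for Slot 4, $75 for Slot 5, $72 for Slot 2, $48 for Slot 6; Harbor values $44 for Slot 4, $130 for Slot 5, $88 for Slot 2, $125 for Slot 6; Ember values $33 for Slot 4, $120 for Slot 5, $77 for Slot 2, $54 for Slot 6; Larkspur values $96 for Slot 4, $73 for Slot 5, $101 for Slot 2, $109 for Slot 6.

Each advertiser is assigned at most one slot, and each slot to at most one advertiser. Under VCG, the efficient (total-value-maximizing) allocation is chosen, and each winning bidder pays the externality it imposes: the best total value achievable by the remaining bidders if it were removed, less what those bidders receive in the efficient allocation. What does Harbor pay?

Efficient allocation: Juno→Slot 4 ($147), Harbor→Slot 6 ($125), Ember→Slot 5 ($120), Larkspur→Slot 2 ($101); total welfare W = $493.
Harbor receives Slot 6 at value $125, so the others get W − 125 = $368.
Without Harbor: best allocation of the remaining 3 bidders over all 4 slots is Juno→Slot 4 ($147), Ember→Slot 5 ($120), Larkspur→Slot 6 ($109), total $376.
VCG payment = (others' best without Harbor) − (others' welfare with Harbor) = 376 − 368 = $8.

Harbor pays $8.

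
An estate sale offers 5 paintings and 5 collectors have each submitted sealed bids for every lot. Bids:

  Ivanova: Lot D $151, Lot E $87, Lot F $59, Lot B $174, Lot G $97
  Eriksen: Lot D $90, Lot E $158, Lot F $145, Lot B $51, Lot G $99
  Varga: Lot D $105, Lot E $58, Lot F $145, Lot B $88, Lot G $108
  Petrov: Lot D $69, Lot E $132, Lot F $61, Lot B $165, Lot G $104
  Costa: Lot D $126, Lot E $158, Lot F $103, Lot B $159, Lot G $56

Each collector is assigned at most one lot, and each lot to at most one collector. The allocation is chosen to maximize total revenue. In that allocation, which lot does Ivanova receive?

Optimal: Ivanova→Lot D ($151), Eriksen→Lot F ($145), Varga→Lot G ($108), Petrov→Lot B ($165), Costa→Lot E ($158) — total 151+145+108+165+158 = $727.
Max-entry greedy (repeatedly take the single best remaining cell) gives $707, worse by 20.
Next-best assignment: Ivanova→Lot D, Eriksen→Lot G, Varga→Lot F, Petrov→Lot B, Costa→Lot E = $718.
Ivanova's own top lot is Lot B ($174), but forcing Ivanova→Lot B and reassigning the rest optimally gives only $707 — worse by 20.

Ivanova receives Lot D.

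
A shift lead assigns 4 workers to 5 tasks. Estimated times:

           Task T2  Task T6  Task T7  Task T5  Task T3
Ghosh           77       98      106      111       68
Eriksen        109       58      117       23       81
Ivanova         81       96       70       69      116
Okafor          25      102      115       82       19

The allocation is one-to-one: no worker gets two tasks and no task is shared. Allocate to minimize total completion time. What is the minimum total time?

Minimum total: 186 min

This is a one-to-one assignment (minimum-cost bipartite matching).
Optimal: Ghosh→Task T3 (68 min), Eriksen→Task T5 (23 min), Ivanova→Task T7 (70 min), Okafor→Task T2 (25 min) — total 68+23+70+25 = 186 min.
Column-greedy (each task in turn goes to its cheapest remaining worker) gives 264 min, worse by 78.
Next-best assignment: Ghosh→Task T2, Eriksen→Task T5, Ivanova→Task T7, Okafor→Task T3 = 189 min.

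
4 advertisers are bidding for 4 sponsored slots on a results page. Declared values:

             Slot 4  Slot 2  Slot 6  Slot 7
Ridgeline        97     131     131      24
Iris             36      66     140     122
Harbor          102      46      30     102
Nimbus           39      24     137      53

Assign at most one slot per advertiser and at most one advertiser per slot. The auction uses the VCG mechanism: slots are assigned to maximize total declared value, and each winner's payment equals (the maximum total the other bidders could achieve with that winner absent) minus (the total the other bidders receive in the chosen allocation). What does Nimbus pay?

Nimbus pays $18.

Efficient allocation: Ridgeline→Slot 2 ($131), Iris→Slot 7 ($122), Harbor→Slot 4 ($102), Nimbus→Slot 6 ($137); total welfare W = $492.
Nimbus receives Slot 6 at value $137, so the others get W − 137 = $355.
Without Nimbus: best allocation of the remaining 3 bidders over all 4 slots is Ridgeline→Slot 2 ($131), Iris→Slot 6 ($140), Harbor→Slot 4 ($102), total $373.
VCG payment = (others' best without Nimbus) − (others' welfare with Nimbus) = 373 − 355 = $18.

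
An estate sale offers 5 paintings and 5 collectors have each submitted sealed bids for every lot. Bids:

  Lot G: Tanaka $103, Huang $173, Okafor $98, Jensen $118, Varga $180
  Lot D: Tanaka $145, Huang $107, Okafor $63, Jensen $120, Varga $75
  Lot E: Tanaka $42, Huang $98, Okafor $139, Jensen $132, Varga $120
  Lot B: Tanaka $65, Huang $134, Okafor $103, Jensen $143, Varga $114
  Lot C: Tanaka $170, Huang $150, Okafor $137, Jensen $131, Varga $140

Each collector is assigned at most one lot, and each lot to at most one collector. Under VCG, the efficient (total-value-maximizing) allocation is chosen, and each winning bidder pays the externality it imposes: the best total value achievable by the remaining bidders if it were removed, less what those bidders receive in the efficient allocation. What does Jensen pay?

Efficient allocation: Tanaka→Lot D ($145), Huang→Lot C ($150), Okafor→Lot E ($139), Jensen→Lot B ($143), Varga→Lot G ($180); total welfare W = $757.
Jensen receives Lot B at value $143, so the others get W − 143 = $614.
Without Jensen: best allocation of the remaining 4 bidders over all 5 lots is Tanaka→Lot C ($170), Huang→Lot B ($134), Okafor→Lot E ($139), Varga→Lot G ($180), total $623.
VCG payment = (others' best without Jensen) − (others' welfare with Jensen) = 623 − 614 = $9.

Jensen pays $9.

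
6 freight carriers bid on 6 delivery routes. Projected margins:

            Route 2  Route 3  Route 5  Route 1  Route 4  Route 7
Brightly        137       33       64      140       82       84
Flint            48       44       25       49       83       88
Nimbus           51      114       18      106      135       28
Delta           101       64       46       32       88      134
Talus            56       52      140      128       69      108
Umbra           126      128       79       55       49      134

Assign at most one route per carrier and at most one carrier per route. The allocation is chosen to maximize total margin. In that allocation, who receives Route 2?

This is a one-to-one assignment (maximum-weight bipartite matching).
Optimal: Brightly→Route 1 ($140k), Flint→Route 4 ($83k), Nimbus→Route 3 ($114k), Delta→Route 7 ($134k), Talus→Route 5 ($140k), Umbra→Route 2 ($126k) — total 140+83+114+134+140+126 = $737k.
Max-entry greedy (repeatedly take the single best remaining cell) gives $725k, worse by 12.
Every other assignment is strictly worse.
Umbra's own top route is Route 7 ($134k), but forcing Umbra→Route 7 and reassigning the rest optimally gives only $712k — worse by 25.

Umbra receives Route 2.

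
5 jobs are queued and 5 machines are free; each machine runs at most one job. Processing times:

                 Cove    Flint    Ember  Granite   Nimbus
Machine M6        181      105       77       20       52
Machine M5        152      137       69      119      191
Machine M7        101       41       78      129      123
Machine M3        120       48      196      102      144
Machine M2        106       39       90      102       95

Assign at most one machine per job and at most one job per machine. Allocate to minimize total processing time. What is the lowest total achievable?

Minimum total: 333 min

Treat this as an assignment problem: match each job to one machine.
Optimal: Cove→Machine M7 (101 min), Flint→Machine M3 (48 min), Ember→Machine M5 (69 min), Granite→Machine M6 (20 min), Nimbus→Machine M2 (95 min) — total 101+48+69+20+95 = 333 min.
Row-greedy (each job in turn takes its cheapest remaining machine) gives 373 min, worse by 40.
Next-best assignment: Cove→Machine M3, Flint→Machine M7, Ember→Machine M5, Granite→Machine M6, Nimbus→Machine M2 = 345 min.
Swapping Nimbus↔Granite (Nimbus→Machine M6 52 min, Granite→Machine M2 102 min) adds 39.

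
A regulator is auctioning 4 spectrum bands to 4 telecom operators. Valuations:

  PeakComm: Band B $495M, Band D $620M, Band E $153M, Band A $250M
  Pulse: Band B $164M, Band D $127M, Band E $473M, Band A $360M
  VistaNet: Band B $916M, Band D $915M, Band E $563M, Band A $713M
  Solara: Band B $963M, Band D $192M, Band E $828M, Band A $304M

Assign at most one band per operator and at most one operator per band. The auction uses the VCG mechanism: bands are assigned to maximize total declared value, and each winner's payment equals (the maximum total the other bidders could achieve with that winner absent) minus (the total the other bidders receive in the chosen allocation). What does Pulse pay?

Efficient allocation: PeakComm→Band D ($620M), Pulse→Band E ($473M), VistaNet→Band A ($713M), Solara→Band B ($963M); total welfare W = $2769M.
Pulse receives Band E at value $473M, so the others get W − 473 = $2296M.
Without Pulse: best allocation of the remaining 3 bidders over all 4 bands is PeakComm→Band D ($620M), VistaNet→Band B ($916M), Solara→Band E ($828M), total $2364M.
VCG payment = (others' best without Pulse) − (others' welfare with Pulse) = 2364 − 2296 = $68M.

Pulse pays $68M.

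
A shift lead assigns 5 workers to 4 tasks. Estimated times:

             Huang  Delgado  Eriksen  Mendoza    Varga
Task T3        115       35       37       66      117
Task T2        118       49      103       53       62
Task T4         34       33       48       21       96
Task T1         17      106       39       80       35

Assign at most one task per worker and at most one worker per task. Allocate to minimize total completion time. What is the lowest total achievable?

Optimal: Eriksen→Task T3 (37 min), Delgado→Task T2 (49 min), Mendoza→Task T4 (21 min), Huang→Task T1 (17 min) — total 37+49+21+17 = 124 min.
Column-greedy (each task in turn goes to its cheapest remaining worker) gives 157 min, worse by 33.
Next-best assignment: Delgado→Task T3, Varga→Task T2, Mendoza→Task T4, Huang→Task T1 = 135 min.
Checked against all permutations: 124 min is optimal.

Min total: 124 min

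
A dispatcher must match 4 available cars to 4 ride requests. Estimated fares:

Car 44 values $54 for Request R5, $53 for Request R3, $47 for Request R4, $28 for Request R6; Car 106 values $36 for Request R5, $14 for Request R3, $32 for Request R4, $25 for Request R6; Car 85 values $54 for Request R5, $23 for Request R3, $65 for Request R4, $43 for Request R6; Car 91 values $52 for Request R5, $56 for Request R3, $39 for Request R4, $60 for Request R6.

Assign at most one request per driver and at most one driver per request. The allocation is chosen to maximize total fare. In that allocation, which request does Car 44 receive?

Treat this as an assignment problem: match each driver to one request.
Optimal: Car 44→Request R3 ($53), Car 106→Request R5 ($36), Car 85→Request R4 ($65), Car 91→Request R6 ($60) — total 53+36+65+60 = $214.
Row-greedy (each driver in turn takes its best remaining request) gives $185, worse by 29.
Car 44's own top request is Request R5 ($54), but forcing Car 44→Request R5 and reassigning the rest optimally gives only $200 — worse by 14.

Car 44 receives Request R3.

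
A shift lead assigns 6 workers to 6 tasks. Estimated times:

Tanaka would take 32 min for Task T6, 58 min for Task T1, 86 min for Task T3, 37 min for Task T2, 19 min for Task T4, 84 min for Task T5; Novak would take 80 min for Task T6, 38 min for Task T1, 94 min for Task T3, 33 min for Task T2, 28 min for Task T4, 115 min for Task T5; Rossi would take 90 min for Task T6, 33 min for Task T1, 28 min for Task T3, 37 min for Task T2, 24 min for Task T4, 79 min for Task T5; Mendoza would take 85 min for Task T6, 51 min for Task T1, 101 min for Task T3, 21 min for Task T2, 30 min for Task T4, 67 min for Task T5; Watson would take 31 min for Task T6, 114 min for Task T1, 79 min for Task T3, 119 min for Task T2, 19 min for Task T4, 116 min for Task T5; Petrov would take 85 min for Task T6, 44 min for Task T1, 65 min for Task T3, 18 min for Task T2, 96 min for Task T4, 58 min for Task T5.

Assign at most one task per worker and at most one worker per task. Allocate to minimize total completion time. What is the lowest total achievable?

Min total: 195 min

This is the linear assignment problem.
Optimal: Tanaka→Task T4 (19 min), Novak→Task T1 (38 min), Rossi→Task T3 (28 min), Mendoza→Task T2 (21 min), Watson→Task T6 (31 min), Petrov→Task T5 (58 min) — total 19+38+28+21+31+58 = 195 min.
Min-entry greedy (repeatedly take the single cheapest remaining cell) gives 201 min, worse by 6.
Next-best assignment: Tanaka→Task T6, Novak→Task T1, Rossi→Task T3, Mendoza→Task T2, Watson→Task T4, Petrov→Task T5 = 196 min.
Swapping Rossi↔Mendoza (Rossi→Task T2 37 min, Mendoza→Task T3 101 min) adds 89.
No other one-to-one assignment undercuts 195 min.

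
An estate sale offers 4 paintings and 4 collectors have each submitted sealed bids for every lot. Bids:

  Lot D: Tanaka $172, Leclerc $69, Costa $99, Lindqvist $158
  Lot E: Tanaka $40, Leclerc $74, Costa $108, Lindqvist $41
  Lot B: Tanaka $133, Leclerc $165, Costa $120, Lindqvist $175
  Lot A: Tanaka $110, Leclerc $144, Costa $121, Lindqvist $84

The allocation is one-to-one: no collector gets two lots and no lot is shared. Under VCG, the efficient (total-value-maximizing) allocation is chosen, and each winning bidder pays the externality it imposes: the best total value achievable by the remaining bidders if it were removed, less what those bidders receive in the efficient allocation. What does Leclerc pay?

Leclerc pays $13.

Efficient allocation: Tanaka→Lot D ($172), Leclerc→Lot A ($144), Costa→Lot E ($108), Lindqvist→Lot B ($175); total welfare W = $599.
Leclerc receives Lot A at value $144, so the others get W − 144 = $455.
Without Leclerc: best allocation of the remaining 3 bidders over all 4 lots is Tanaka→Lot D ($172), Costa→Lot A ($121), Lindqvist→Lot B ($175), total $468.
VCG payment = (others' best without Leclerc) − (others' welfare with Leclerc) = 468 − 455 = $13.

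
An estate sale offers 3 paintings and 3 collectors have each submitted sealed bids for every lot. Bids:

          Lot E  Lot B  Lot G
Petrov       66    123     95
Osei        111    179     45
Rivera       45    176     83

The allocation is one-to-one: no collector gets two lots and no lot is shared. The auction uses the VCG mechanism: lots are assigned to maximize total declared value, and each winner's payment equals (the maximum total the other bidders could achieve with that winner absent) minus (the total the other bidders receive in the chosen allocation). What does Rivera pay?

Efficient allocation: Petrov→Lot G ($95), Osei→Lot E ($111), Rivera→Lot B ($176); total welfare W = $382.
Rivera receives Lot B at value $176, so the others get W − 176 = $206.
Without Rivera: best allocation of the remaining 2 bidders over all 3 lots is Petrov→Lot G ($95), Osei→Lot B ($179), total $274.
VCG payment = (others' best without Rivera) − (others' welfare with Rivera) = 274 − 206 = $68.

Rivera pays $68.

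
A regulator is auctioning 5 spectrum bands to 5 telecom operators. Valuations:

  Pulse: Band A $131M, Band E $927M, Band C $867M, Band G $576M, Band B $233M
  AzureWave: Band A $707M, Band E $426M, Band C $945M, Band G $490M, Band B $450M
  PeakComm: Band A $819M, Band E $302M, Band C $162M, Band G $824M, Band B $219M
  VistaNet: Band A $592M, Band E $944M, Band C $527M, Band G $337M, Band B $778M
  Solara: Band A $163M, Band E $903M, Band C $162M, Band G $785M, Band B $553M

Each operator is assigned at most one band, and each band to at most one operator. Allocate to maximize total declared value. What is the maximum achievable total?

Optimal: Pulse→Band E ($927M), AzureWave→Band C ($945M), PeakComm→Band A ($819M), VistaNet→Band B ($778M), Solara→Band G ($785M) — total 927+945+819+778+785 = $4254M.

Max total: $4254M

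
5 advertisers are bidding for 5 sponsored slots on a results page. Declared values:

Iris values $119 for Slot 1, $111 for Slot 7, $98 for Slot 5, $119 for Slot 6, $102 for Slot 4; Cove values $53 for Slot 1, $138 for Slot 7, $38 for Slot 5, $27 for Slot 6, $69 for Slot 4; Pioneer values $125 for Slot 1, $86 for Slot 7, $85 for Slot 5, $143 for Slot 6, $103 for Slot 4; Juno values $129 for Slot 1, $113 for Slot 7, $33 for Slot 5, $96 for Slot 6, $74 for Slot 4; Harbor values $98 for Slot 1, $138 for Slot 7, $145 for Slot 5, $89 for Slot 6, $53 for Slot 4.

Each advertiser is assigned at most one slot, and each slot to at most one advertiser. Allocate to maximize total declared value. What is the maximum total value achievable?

Optimal: Iris→Slot 4 ($102), Cove→Slot 7 ($138), Pioneer→Slot 6 ($143), Juno→Slot 1 ($129), Harbor→Slot 5 ($145) — total 102+138+143+129+145 = $657.
Row-greedy (each advertiser in turn takes its best remaining slot) gives $619, worse by 38.
Next-best assignment: Iris→Slot 6, Cove→Slot 7, Pioneer→Slot 4, Juno→Slot 1, Harbor→Slot 5 = $634.

Maximum total: $657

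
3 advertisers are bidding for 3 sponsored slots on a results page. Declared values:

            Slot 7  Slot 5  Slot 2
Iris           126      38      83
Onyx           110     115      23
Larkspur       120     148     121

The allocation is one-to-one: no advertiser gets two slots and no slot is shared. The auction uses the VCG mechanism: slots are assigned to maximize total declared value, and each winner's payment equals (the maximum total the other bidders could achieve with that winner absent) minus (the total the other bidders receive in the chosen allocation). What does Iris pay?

Efficient allocation: Iris→Slot 7 ($126), Onyx→Slot 5 ($115), Larkspur→Slot 2 ($121); total welfare W = $362.
Iris receives Slot 7 at value $126, so the others get W − 126 = $236.
Without Iris: best allocation of the remaining 2 bidders over all 3 slots is Onyx→Slot 7 ($110), Larkspur→Slot 5 ($148), total $258.
VCG payment = (others' best without Iris) − (others' welfare with Iris) = 258 − 236 = $22.

Iris pays $22.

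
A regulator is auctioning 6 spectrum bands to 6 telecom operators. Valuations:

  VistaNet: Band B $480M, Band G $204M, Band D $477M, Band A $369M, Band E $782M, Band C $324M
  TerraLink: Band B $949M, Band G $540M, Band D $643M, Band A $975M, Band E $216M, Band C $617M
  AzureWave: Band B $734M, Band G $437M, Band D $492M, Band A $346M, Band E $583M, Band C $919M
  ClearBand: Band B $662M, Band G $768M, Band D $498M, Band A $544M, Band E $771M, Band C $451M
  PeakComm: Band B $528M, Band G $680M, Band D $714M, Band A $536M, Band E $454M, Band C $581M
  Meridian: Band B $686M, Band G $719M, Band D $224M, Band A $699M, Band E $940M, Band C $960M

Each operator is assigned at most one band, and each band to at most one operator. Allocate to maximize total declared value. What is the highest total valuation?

Optimal: VistaNet→Band E ($782M), TerraLink→Band A ($975M), AzureWave→Band B ($734M), ClearBand→Band G ($768M), PeakComm→Band D ($714M), Meridian→Band C ($960M) — total 782+975+734+768+714+960 = $4933M.
Column-greedy (each band in turn goes to its best remaining operator) gives $4831M, worse by 102.
Next-best assignment: VistaNet→Band E, TerraLink→Band A, AzureWave→Band C, ClearBand→Band G, PeakComm→Band D, Meridian→Band B = $4844M.

Maximum total: $4933M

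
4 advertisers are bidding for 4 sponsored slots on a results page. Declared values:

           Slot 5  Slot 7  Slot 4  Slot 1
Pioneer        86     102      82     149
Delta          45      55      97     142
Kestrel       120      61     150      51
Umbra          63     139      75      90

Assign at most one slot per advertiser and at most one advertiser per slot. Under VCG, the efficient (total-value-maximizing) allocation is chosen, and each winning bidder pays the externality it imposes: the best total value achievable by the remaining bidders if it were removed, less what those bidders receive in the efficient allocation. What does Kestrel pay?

Efficient allocation: Pioneer→Slot 5 ($86), Delta→Slot 1 ($142), Kestrel→Slot 4 ($150), Umbra→Slot 7 ($139); total welfare W = $517.
Kestrel receives Slot 4 at value $150, so the others get W − 150 = $367.
Without Kestrel: best allocation of the remaining 3 bidders over all 4 slots is Pioneer→Slot 1 ($149), Delta→Slot 4 ($97), Umbra→Slot 7 ($139), total $385.
VCG payment = (others' best without Kestrel) − (others' welfare with Kestrel) = 385 − 367 = $18.

Kestrel pays $18.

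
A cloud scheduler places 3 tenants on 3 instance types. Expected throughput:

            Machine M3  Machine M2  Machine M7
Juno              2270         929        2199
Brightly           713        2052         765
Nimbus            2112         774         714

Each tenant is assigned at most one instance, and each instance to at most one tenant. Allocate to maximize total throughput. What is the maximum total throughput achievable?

This is a one-to-one assignment (maximum-weight bipartite matching).
Optimal: Juno→Machine M7 (2199 ops/s), Brightly→Machine M2 (2052 ops/s), Nimbus→Machine M3 (2112 ops/s) — total 2199+2052+2112 = 6363 ops/s.
Row-greedy (each tenant in turn takes its best remaining instance) gives 5036 ops/s, worse by 1327.

Max total: 6363 ops/s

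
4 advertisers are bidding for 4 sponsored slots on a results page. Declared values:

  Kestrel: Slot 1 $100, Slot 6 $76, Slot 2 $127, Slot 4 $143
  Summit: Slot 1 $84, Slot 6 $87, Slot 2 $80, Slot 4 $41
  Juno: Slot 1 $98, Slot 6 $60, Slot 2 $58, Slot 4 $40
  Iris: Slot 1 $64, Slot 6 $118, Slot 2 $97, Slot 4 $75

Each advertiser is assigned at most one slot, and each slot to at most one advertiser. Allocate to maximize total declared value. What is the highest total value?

Optimal: Kestrel→Slot 4 ($143), Summit→Slot 2 ($80), Juno→Slot 1 ($98), Iris→Slot 6 ($118) — total 143+80+98+118 = $439.
Column-greedy (each slot in turn goes to its best remaining advertiser) gives $338, worse by 101.
Next-best assignment: Kestrel→Slot 4, Summit→Slot 6, Juno→Slot 1, Iris→Slot 2 = $425.
Checked against all permutations: $439 is optimal.

Max total: $439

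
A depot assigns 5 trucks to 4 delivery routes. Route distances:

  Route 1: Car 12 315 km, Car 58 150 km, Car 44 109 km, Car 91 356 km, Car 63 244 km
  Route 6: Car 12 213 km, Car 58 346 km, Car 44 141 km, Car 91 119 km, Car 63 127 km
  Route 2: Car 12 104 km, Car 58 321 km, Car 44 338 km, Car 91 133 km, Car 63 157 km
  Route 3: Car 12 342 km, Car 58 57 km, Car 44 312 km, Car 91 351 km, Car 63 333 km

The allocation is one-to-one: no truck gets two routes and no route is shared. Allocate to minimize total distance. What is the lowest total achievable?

Minimum total: 389 km

Optimal: Car 44→Route 1 (109 km), Car 91→Route 6 (119 km), Car 12→Route 2 (104 km), Car 58→Route 3 (57 km) — total 109+119+104+57 = 389 km.
Next-best assignment: Car 44→Route 1, Car 63→Route 6, Car 12→Route 2, Car 58→Route 3 = 397 km.
Swapping Car 12↔Car 44 (Car 12→Route 1 315 km, Car 44→Route 2 338 km) adds 440.
Checked against all permutations: 389 km is optimal.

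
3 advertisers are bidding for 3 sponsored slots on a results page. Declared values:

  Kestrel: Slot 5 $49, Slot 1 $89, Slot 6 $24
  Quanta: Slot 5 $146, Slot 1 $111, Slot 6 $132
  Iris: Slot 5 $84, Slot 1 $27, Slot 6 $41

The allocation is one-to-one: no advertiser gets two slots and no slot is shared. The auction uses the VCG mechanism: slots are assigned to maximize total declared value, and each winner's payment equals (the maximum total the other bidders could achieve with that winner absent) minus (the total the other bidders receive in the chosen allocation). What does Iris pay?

Iris pays $14.

Efficient allocation: Kestrel→Slot 1 ($89), Quanta→Slot 6 ($132), Iris→Slot 5 ($84); total welfare W = $305.
Iris receives Slot 5 at value $84, so the others get W − 84 = $221.
Without Iris: best allocation of the remaining 2 bidders over all 3 slots is Kestrel→Slot 1 ($89), Quanta→Slot 5 ($146), total $235.
VCG payment = (others' best without Iris) − (others' welfare with Iris) = 235 − 221 = $14.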